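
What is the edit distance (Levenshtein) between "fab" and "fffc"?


Computing edit distance: "fab" -> "fffc"
DP table:
           f    f    f    c
      0    1    2    3    4
  f   1    0    1    2    3
  a   2    1    1    2    3
  b   3    2    2    2    3
Edit distance = dp[3][4] = 3

3


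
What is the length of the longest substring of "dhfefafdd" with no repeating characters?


Input: "dhfefafdd"
Sliding window (track last position of each char):
  Position 0 ('d'): window [0,0] length 1 -- new best
  Position 1 ('h'): window [0,1] length 2 -- new best
  Position 2 ('f'): window [0,2] length 3 -- new best
  Position 3 ('e'): window [0,3] length 4 -- new best
  Position 4 ('f'): repeat (last at 2), move window start to 3
  Position 4 ('f'): window [3,4] length 2
  Position 5 ('a'): window [3,5] length 3
  Position 6 ('f'): repeat (last at 4), move window start to 5
  Position 6 ('f'): window [5,6] length 2
  Position 7 ('d'): window [5,7] length 3
  Position 8 ('d'): repeat (last at 7), move window start to 8
  Position 8 ('d'): window [8,8] length 1
Longest substring with no repeats: "dhfe" with length 4

4


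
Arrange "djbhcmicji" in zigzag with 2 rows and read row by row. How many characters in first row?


Zigzag "djbhcmicji" into 2 rows:
Placing characters:
  'd' => row 0
  'j' => row 1
  'b' => row 0
  'h' => row 1
  'c' => row 0
  'm' => row 1
  'i' => row 0
  'c' => row 1
  'j' => row 0
  'i' => row 1
Rows:
  Row 0: "dbcij"
  Row 1: "jhmci"
First row length: 5

5


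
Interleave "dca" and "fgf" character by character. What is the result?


Interleaving "dca" and "fgf":
  Position 0: 'd' from first, 'f' from second => "df"
  Position 1: 'c' from first, 'g' from second => "cg"
  Position 2: 'a' from first, 'f' from second => "af"
Result: dfcgaf

dfcgaf


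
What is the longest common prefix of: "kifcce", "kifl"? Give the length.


Words: kifcce, kifl
  Position 0: all 'k' => match
  Position 1: all 'i' => match
  Position 2: all 'f' => match
  Position 3: ('c', 'l') => mismatch, stop
LCP = "kif" (length 3)

3


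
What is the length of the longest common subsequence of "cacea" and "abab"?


LCS of "cacea" and "abab"
DP table:
           a    b    a    b
      0    0    0    0    0
  c   0    0    0    0    0
  a   0    1    1    1    1
  c   0    1    1    1    1
  e   0    1    1    1    1
  a   0    1    1    2    2
LCS length = dp[5][4] = 2

2


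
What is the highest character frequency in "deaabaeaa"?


Input: deaabaeaa
Character counts:
  'a': 5
  'b': 1
  'd': 1
  'e': 2
Maximum frequency: 5

5


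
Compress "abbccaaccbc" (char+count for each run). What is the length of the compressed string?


Input: abbccaaccbc
Runs:
  'a' x 1 => "a1"
  'b' x 2 => "b2"
  'c' x 2 => "c2"
  'a' x 2 => "a2"
  'c' x 2 => "c2"
  'b' x 1 => "b1"
  'c' x 1 => "c1"
Compressed: "a1b2c2a2c2b1c1"
Compressed length: 14

14


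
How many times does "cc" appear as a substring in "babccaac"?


Searching for "cc" in "babccaac"
Scanning each position:
  Position 0: "ba" => no
  Position 1: "ab" => no
  Position 2: "bc" => no
  Position 3: "cc" => MATCH
  Position 4: "ca" => no
  Position 5: "aa" => no
  Position 6: "ac" => no
Total occurrences: 1

1


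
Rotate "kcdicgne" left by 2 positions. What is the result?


Input: "kcdicgne", rotate left by 2
First 2 characters: "kc"
Remaining characters: "dicgne"
Concatenate remaining + first: "dicgne" + "kc" = "dicgnekc"

dicgnekc


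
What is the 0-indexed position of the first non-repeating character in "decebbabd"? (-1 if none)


Input: decebbabd
Character frequencies:
  'a': 1
  'b': 3
  'c': 1
  'd': 2
  'e': 2
Scanning left to right for freq == 1:
  Position 0 ('d'): freq=2, skip
  Position 1 ('e'): freq=2, skip
  Position 2 ('c'): unique! => answer = 2

2


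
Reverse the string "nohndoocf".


Input: nohndoocf
Reading characters right to left:
  Position 8: 'f'
  Position 7: 'c'
  Position 6: 'o'
  Position 5: 'o'
  Position 4: 'd'
  Position 3: 'n'
  Position 2: 'h'
  Position 1: 'o'
  Position 0: 'n'
Reversed: fcoodnhon

fcoodnhon


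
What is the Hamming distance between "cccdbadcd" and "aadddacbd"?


Comparing "cccdbadcd" and "aadddacbd" position by position:
  Position 0: 'c' vs 'a' => differ
  Position 1: 'c' vs 'a' => differ
  Position 2: 'c' vs 'd' => differ
  Position 3: 'd' vs 'd' => same
  Position 4: 'b' vs 'd' => differ
  Position 5: 'a' vs 'a' => same
  Position 6: 'd' vs 'c' => differ
  Position 7: 'c' vs 'b' => differ
  Position 8: 'd' vs 'd' => same
Total differences (Hamming distance): 6

6


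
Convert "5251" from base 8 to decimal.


Input: "5251" in base 8
Positional expansion:
  Digit '5' (value 5) x 8^3 = 2560
  Digit '2' (value 2) x 8^2 = 128
  Digit '5' (value 5) x 8^1 = 40
  Digit '1' (value 1) x 8^0 = 1
Sum = 2729

2729


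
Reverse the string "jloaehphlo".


Input: jloaehphlo
Reading characters right to left:
  Position 9: 'o'
  Position 8: 'l'
  Position 7: 'h'
  Position 6: 'p'
  Position 5: 'h'
  Position 4: 'e'
  Position 3: 'a'
  Position 2: 'o'
  Position 1: 'l'
  Position 0: 'j'
Reversed: olhpheaolj

olhpheaolj


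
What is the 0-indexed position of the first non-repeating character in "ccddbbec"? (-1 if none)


Input: ccddbbec
Character frequencies:
  'b': 2
  'c': 3
  'd': 2
  'e': 1
Scanning left to right for freq == 1:
  Position 0 ('c'): freq=3, skip
  Position 1 ('c'): freq=3, skip
  Position 2 ('d'): freq=2, skip
  Position 3 ('d'): freq=2, skip
  Position 4 ('b'): freq=2, skip
  Position 5 ('b'): freq=2, skip
  Position 6 ('e'): unique! => answer = 6

6


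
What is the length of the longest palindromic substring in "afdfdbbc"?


Input: "afdfdbbc"
Checking substrings for palindromes:
  [1:4] "fdf" (len 3) => palindrome
  [2:5] "dfd" (len 3) => palindrome
  [5:7] "bb" (len 2) => palindrome
Longest palindromic substring: "fdf" with length 3

3


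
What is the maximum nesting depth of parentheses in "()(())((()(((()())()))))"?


Input: "()(())((()(((()())()))))"
Tracking depth:
  Position 0 '(': depth becomes 1
  Position 1 ')': depth becomes 0
  Position 2 '(': depth becomes 1
  Position 3 '(': depth becomes 2
  Position 4 ')': depth becomes 1
  Position 5 ')': depth becomes 0
  Position 6 '(': depth becomes 1
  Position 7 '(': depth becomes 2
  Position 8 '(': depth becomes 3
  Position 9 ')': depth becomes 2
  Position 10 '(': depth becomes 3
  Position 11 '(': depth becomes 4
  Position 12 '(': depth becomes 5
  Position 13 '(': depth becomes 6
  Position 14 ')': depth becomes 5
  Position 15 '(': depth becomes 6
  Position 16 ')': depth becomes 5
  Position 17 ')': depth becomes 4
  Position 18 '(': depth becomes 5
  Position 19 ')': depth becomes 4
  Position 20 ')': depth becomes 3
  Position 21 ')': depth becomes 2
  Position 22 ')': depth becomes 1
  Position 23 ')': depth becomes 0
Maximum depth reached: 6

6


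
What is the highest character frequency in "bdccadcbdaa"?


Input: bdccadcbdaa
Character counts:
  'a': 3
  'b': 2
  'c': 3
  'd': 3
Maximum frequency: 3

3


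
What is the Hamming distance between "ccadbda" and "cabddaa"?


Comparing "ccadbda" and "cabddaa" position by position:
  Position 0: 'c' vs 'c' => same
  Position 1: 'c' vs 'a' => differ
  Position 2: 'a' vs 'b' => differ
  Position 3: 'd' vs 'd' => same
  Position 4: 'b' vs 'd' => differ
  Position 5: 'd' vs 'a' => differ
  Position 6: 'a' vs 'a' => same
Total differences (Hamming distance): 4

4


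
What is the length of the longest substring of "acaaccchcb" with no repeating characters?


Input: "acaaccchcb"
Sliding window (track last position of each char):
  Position 0 ('a'): window [0,0] length 1 -- new best
  Position 1 ('c'): window [0,1] length 2 -- new best
  Position 2 ('a'): repeat (last at 0), move window start to 1
  Position 2 ('a'): window [1,2] length 2
  Position 3 ('a'): repeat (last at 2), move window start to 3
  Position 3 ('a'): window [3,3] length 1
  Position 4 ('c'): window [3,4] length 2
  Position 5 ('c'): repeat (last at 4), move window start to 5
  Position 5 ('c'): window [5,5] length 1
  Position 6 ('c'): repeat (last at 5), move window start to 6
  Position 6 ('c'): window [6,6] length 1
  Position 7 ('h'): window [6,7] length 2
  Position 8 ('c'): repeat (last at 6), move window start to 7
  Position 8 ('c'): window [7,8] length 2
  Position 9 ('b'): window [7,9] length 3 -- new best
Longest substring with no repeats: "hcb" with length 3

3


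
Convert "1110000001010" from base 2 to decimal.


Input: "1110000001010" in base 2
Positional expansion:
  Digit '1' (value 1) x 2^12 = 4096
  Digit '1' (value 1) x 2^11 = 2048
  Digit '1' (value 1) x 2^10 = 1024
  Digit '0' (value 0) x 2^9 = 0
  Digit '0' (value 0) x 2^8 = 0
  Digit '0' (value 0) x 2^7 = 0
  Digit '0' (value 0) x 2^6 = 0
  Digit '0' (value 0) x 2^5 = 0
  Digit '0' (value 0) x 2^4 = 0
  Digit '1' (value 1) x 2^3 = 8
  Digit '0' (value 0) x 2^2 = 0
  Digit '1' (value 1) x 2^1 = 2
  Digit '0' (value 0) x 2^0 = 0
Sum = 7178

7178


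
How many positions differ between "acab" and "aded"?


Comparing "acab" and "aded" position by position:
  Position 0: 'a' vs 'a' => same
  Position 1: 'c' vs 'd' => DIFFER
  Position 2: 'a' vs 'e' => DIFFER
  Position 3: 'b' vs 'd' => DIFFER
Positions that differ: 3

3


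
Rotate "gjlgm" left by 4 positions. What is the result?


Input: "gjlgm", rotate left by 4
First 4 characters: "gjlg"
Remaining characters: "m"
Concatenate remaining + first: "m" + "gjlg" = "mgjlg"

mgjlg


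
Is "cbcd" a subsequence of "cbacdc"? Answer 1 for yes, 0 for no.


Check if "cbcd" is a subsequence of "cbacdc"
Greedy scan:
  Position 0 ('c'): matches sub[0] = 'c'
  Position 1 ('b'): matches sub[1] = 'b'
  Position 2 ('a'): no match needed
  Position 3 ('c'): matches sub[2] = 'c'
  Position 4 ('d'): matches sub[3] = 'd'
  Position 5 ('c'): no match needed
All 4 characters matched => is a subsequence

1


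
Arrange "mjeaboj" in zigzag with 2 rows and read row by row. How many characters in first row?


Zigzag "mjeaboj" into 2 rows:
Placing characters:
  'm' => row 0
  'j' => row 1
  'e' => row 0
  'a' => row 1
  'b' => row 0
  'o' => row 1
  'j' => row 0
Rows:
  Row 0: "mebj"
  Row 1: "jao"
First row length: 4

4


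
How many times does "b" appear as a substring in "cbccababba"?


Searching for "b" in "cbccababba"
Scanning each position:
  Position 0: "c" => no
  Position 1: "b" => MATCH
  Position 2: "c" => no
  Position 3: "c" => no
  Position 4: "a" => no
  Position 5: "b" => MATCH
  Position 6: "a" => no
  Position 7: "b" => MATCH
  Position 8: "b" => MATCH
  Position 9: "a" => no
Total occurrences: 4

4


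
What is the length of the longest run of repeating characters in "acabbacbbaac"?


Input: "acabbacbbaac"
Scanning for longest run:
  Position 1 ('c'): new char, reset run to 1
  Position 2 ('a'): new char, reset run to 1
  Position 3 ('b'): new char, reset run to 1
  Position 4 ('b'): continues run of 'b', length=2
  Position 5 ('a'): new char, reset run to 1
  Position 6 ('c'): new char, reset run to 1
  Position 7 ('b'): new char, reset run to 1
  Position 8 ('b'): continues run of 'b', length=2
  Position 9 ('a'): new char, reset run to 1
  Position 10 ('a'): continues run of 'a', length=2
  Position 11 ('c'): new char, reset run to 1
Longest run: 'b' with length 2

2


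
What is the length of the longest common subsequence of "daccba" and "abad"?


LCS of "daccba" and "abad"
DP table:
           a    b    a    d
      0    0    0    0    0
  d   0    0    0    0    1
  a   0    1    1    1    1
  c   0    1    1    1    1
  c   0    1    1    1    1
  b   0    1    2    2    2
  a   0    1    2    3    3
LCS length = dp[6][4] = 3

3


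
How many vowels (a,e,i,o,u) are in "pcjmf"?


Input: pcjmf
Checking each character:
  'p' at position 0: consonant
  'c' at position 1: consonant
  'j' at position 2: consonant
  'm' at position 3: consonant
  'f' at position 4: consonant
Total vowels: 0

0


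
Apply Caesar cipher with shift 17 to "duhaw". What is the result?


Caesar cipher: shift "duhaw" by 17
  'd' (pos 3) + 17 = pos 20 = 'u'
  'u' (pos 20) + 17 = pos 11 = 'l'
  'h' (pos 7) + 17 = pos 24 = 'y'
  'a' (pos 0) + 17 = pos 17 = 'r'
  'w' (pos 22) + 17 = pos 13 = 'n'
Result: ulyrn

ulyrn


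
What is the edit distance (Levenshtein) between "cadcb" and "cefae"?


Computing edit distance: "cadcb" -> "cefae"
DP table:
           c    e    f    a    e
      0    1    2    3    4    5
  c   1    0    1    2    3    4
  a   2    1    1    2    2    3
  d   3    2    2    2    3    3
  c   4    3    3    3    3    4
  b   5    4    4    4    4    4
Edit distance = dp[5][5] = 4

4


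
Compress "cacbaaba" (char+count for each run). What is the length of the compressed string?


Input: cacbaaba
Runs:
  'c' x 1 => "c1"
  'a' x 1 => "a1"
  'c' x 1 => "c1"
  'b' x 1 => "b1"
  'a' x 2 => "a2"
  'b' x 1 => "b1"
  'a' x 1 => "a1"
Compressed: "c1a1c1b1a2b1a1"
Compressed length: 14

14


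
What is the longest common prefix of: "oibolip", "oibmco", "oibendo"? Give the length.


Words: oibolip, oibmco, oibendo
  Position 0: all 'o' => match
  Position 1: all 'i' => match
  Position 2: all 'b' => match
  Position 3: ('o', 'm', 'e') => mismatch, stop
LCP = "oib" (length 3)

3


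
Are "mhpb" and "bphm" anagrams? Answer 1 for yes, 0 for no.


Strings: "mhpb", "bphm"
Sorted first:  bhmp
Sorted second: bhmp
Sorted forms match => anagrams

1


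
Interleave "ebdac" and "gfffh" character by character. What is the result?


Interleaving "ebdac" and "gfffh":
  Position 0: 'e' from first, 'g' from second => "eg"
  Position 1: 'b' from first, 'f' from second => "bf"
  Position 2: 'd' from first, 'f' from second => "df"
  Position 3: 'a' from first, 'f' from second => "af"
  Position 4: 'c' from first, 'h' from second => "ch"
Result: egbfdfafch

egbfdfafch


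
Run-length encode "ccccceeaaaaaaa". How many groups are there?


Input: ccccceeaaaaaaa
Scanning for consecutive runs:
  Group 1: 'c' x 5 (positions 0-4)
  Group 2: 'e' x 2 (positions 5-6)
  Group 3: 'a' x 7 (positions 7-13)
Total groups: 3

3


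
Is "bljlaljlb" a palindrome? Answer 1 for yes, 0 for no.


Input: bljlaljlb
Reversed: bljlaljlb
  Compare pos 0 ('b') with pos 8 ('b'): match
  Compare pos 1 ('l') with pos 7 ('l'): match
  Compare pos 2 ('j') with pos 6 ('j'): match
  Compare pos 3 ('l') with pos 5 ('l'): match
Result: palindrome

1


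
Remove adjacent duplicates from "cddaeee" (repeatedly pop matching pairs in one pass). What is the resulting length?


Input: cddaeee
Stack-based adjacent duplicate removal:
  Read 'c': push. Stack: c
  Read 'd': push. Stack: cd
  Read 'd': matches stack top 'd' => pop. Stack: c
  Read 'a': push. Stack: ca
  Read 'e': push. Stack: cae
  Read 'e': matches stack top 'e' => pop. Stack: ca
  Read 'e': push. Stack: cae
Final stack: "cae" (length 3)

3


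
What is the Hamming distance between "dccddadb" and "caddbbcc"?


Comparing "dccddadb" and "caddbbcc" position by position:
  Position 0: 'd' vs 'c' => differ
  Position 1: 'c' vs 'a' => differ
  Position 2: 'c' vs 'd' => differ
  Position 3: 'd' vs 'd' => same
  Position 4: 'd' vs 'b' => differ
  Position 5: 'a' vs 'b' => differ
  Position 6: 'd' vs 'c' => differ
  Position 7: 'b' vs 'c' => differ
Total differences (Hamming distance): 7

7


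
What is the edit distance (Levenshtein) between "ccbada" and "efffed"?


Computing edit distance: "ccbada" -> "efffed"
DP table:
           e    f    f    f    e    d
      0    1    2    3    4    5    6
  c   1    1    2    3    4    5    6
  c   2    2    2    3    4    5    6
  b   3    3    3    3    4    5    6
  a   4    4    4    4    4    5    6
  d   5    5    5    5    5    5    5
  a   6    6    6    6    6    6    6
Edit distance = dp[6][6] = 6

6


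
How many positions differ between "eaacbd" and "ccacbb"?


Comparing "eaacbd" and "ccacbb" position by position:
  Position 0: 'e' vs 'c' => DIFFER
  Position 1: 'a' vs 'c' => DIFFER
  Position 2: 'a' vs 'a' => same
  Position 3: 'c' vs 'c' => same
  Position 4: 'b' vs 'b' => same
  Position 5: 'd' vs 'b' => DIFFER
Positions that differ: 3

3


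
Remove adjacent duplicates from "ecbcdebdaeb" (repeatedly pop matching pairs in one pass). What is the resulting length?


Input: ecbcdebdaeb
Stack-based adjacent duplicate removal:
  Read 'e': push. Stack: e
  Read 'c': push. Stack: ec
  Read 'b': push. Stack: ecb
  Read 'c': push. Stack: ecbc
  Read 'd': push. Stack: ecbcd
  Read 'e': push. Stack: ecbcde
  Read 'b': push. Stack: ecbcdeb
  Read 'd': push. Stack: ecbcdebd
  Read 'a': push. Stack: ecbcdebda
  Read 'e': push. Stack: ecbcdebdae
  Read 'b': push. Stack: ecbcdebdaeb
Final stack: "ecbcdebdaeb" (length 11)

11


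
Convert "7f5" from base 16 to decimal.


Input: "7f5" in base 16
Positional expansion:
  Digit '7' (value 7) x 16^2 = 1792
  Digit 'f' (value 15) x 16^1 = 240
  Digit '5' (value 5) x 16^0 = 5
Sum = 2037

2037


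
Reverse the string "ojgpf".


Input: ojgpf
Reading characters right to left:
  Position 4: 'f'
  Position 3: 'p'
  Position 2: 'g'
  Position 1: 'j'
  Position 0: 'o'
Reversed: fpgjo

fpgjo


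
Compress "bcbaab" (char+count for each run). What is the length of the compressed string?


Input: bcbaab
Runs:
  'b' x 1 => "b1"
  'c' x 1 => "c1"
  'b' x 1 => "b1"
  'a' x 2 => "a2"
  'b' x 1 => "b1"
Compressed: "b1c1b1a2b1"
Compressed length: 10

10


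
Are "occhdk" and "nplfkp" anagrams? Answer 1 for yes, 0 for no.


Strings: "occhdk", "nplfkp"
Sorted first:  ccdhko
Sorted second: fklnpp
Differ at position 0: 'c' vs 'f' => not anagrams

0


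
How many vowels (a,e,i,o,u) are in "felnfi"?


Input: felnfi
Checking each character:
  'f' at position 0: consonant
  'e' at position 1: vowel (running total: 1)
  'l' at position 2: consonant
  'n' at position 3: consonant
  'f' at position 4: consonant
  'i' at position 5: vowel (running total: 2)
Total vowels: 2

2


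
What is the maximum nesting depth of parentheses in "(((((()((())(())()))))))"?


Input: "(((((()((())(())()))))))"
Tracking depth:
  Position 0 '(': depth becomes 1
  Position 1 '(': depth becomes 2
  Position 2 '(': depth becomes 3
  Position 3 '(': depth becomes 4
  Position 4 '(': depth becomes 5
  Position 5 '(': depth becomes 6
  Position 6 ')': depth becomes 5
  Position 7 '(': depth becomes 6
  Position 8 '(': depth becomes 7
  Position 9 '(': depth becomes 8
  Position 10 ')': depth becomes 7
  Position 11 ')': depth becomes 6
  Position 12 '(': depth becomes 7
  Position 13 '(': depth becomes 8
  Position 14 ')': depth becomes 7
  Position 15 ')': depth becomes 6
  Position 16 '(': depth becomes 7
  Position 17 ')': depth becomes 6
  Position 18 ')': depth becomes 5
  Position 19 ')': depth becomes 4
  Position 20 ')': depth becomes 3
  Position 21 ')': depth becomes 2
  Position 22 ')': depth becomes 1
  Position 23 ')': depth becomes 0
Maximum depth reached: 8

8


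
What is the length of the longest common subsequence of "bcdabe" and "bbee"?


LCS of "bcdabe" and "bbee"
DP table:
           b    b    e    e
      0    0    0    0    0
  b   0    1    1    1    1
  c   0    1    1    1    1
  d   0    1    1    1    1
  a   0    1    1    1    1
  b   0    1    2    2    2
  e   0    1    2    3    3
LCS length = dp[6][4] = 3

3


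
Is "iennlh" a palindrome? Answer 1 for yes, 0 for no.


Input: iennlh
Reversed: hlnnei
  Compare pos 0 ('i') with pos 5 ('h'): MISMATCH
  Compare pos 1 ('e') with pos 4 ('l'): MISMATCH
  Compare pos 2 ('n') with pos 3 ('n'): match
Result: not a palindrome

0


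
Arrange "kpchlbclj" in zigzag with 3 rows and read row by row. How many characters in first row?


Zigzag "kpchlbclj" into 3 rows:
Placing characters:
  'k' => row 0
  'p' => row 1
  'c' => row 2
  'h' => row 1
  'l' => row 0
  'b' => row 1
  'c' => row 2
  'l' => row 1
  'j' => row 0
Rows:
  Row 0: "klj"
  Row 1: "phbl"
  Row 2: "cc"
First row length: 3

3


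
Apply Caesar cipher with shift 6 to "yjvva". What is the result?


Caesar cipher: shift "yjvva" by 6
  'y' (pos 24) + 6 = pos 4 = 'e'
  'j' (pos 9) + 6 = pos 15 = 'p'
  'v' (pos 21) + 6 = pos 1 = 'b'
  'v' (pos 21) + 6 = pos 1 = 'b'
  'a' (pos 0) + 6 = pos 6 = 'g'
Result: epbbg

epbbg


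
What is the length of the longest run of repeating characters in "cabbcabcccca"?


Input: "cabbcabcccca"
Scanning for longest run:
  Position 1 ('a'): new char, reset run to 1
  Position 2 ('b'): new char, reset run to 1
  Position 3 ('b'): continues run of 'b', length=2
  Position 4 ('c'): new char, reset run to 1
  Position 5 ('a'): new char, reset run to 1
  Position 6 ('b'): new char, reset run to 1
  Position 7 ('c'): new char, reset run to 1
  Position 8 ('c'): continues run of 'c', length=2
  Position 9 ('c'): continues run of 'c', length=3
  Position 10 ('c'): continues run of 'c', length=4
  Position 11 ('a'): new char, reset run to 1
Longest run: 'c' with length 4

4


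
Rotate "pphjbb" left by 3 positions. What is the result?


Input: "pphjbb", rotate left by 3
First 3 characters: "pph"
Remaining characters: "jbb"
Concatenate remaining + first: "jbb" + "pph" = "jbbpph"

jbbpph


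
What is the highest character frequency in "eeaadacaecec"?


Input: eeaadacaecec
Character counts:
  'a': 4
  'c': 3
  'd': 1
  'e': 4
Maximum frequency: 4

4


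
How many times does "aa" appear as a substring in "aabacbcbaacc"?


Searching for "aa" in "aabacbcbaacc"
Scanning each position:
  Position 0: "aa" => MATCH
  Position 1: "ab" => no
  Position 2: "ba" => no
  Position 3: "ac" => no
  Position 4: "cb" => no
  Position 5: "bc" => no
  Position 6: "cb" => no
  Position 7: "ba" => no
  Position 8: "aa" => MATCH
  Position 9: "ac" => no
  Position 10: "cc" => no
Total occurrences: 2

2


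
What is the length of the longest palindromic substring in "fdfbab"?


Input: "fdfbab"
Checking substrings for palindromes:
  [0:3] "fdf" (len 3) => palindrome
  [3:6] "bab" (len 3) => palindrome
Longest palindromic substring: "fdf" with length 3

3


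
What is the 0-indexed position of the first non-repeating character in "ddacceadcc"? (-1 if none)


Input: ddacceadcc
Character frequencies:
  'a': 2
  'c': 4
  'd': 3
  'e': 1
Scanning left to right for freq == 1:
  Position 0 ('d'): freq=3, skip
  Position 1 ('d'): freq=3, skip
  Position 2 ('a'): freq=2, skip
  Position 3 ('c'): freq=4, skip
  Position 4 ('c'): freq=4, skip
  Position 5 ('e'): unique! => answer = 5

5


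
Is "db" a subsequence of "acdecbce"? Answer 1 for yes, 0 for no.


Check if "db" is a subsequence of "acdecbce"
Greedy scan:
  Position 0 ('a'): no match needed
  Position 1 ('c'): no match needed
  Position 2 ('d'): matches sub[0] = 'd'
  Position 3 ('e'): no match needed
  Position 4 ('c'): no match needed
  Position 5 ('b'): matches sub[1] = 'b'
  Position 6 ('c'): no match needed
  Position 7 ('e'): no match needed
All 2 characters matched => is a subsequence

1


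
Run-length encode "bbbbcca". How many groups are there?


Input: bbbbcca
Scanning for consecutive runs:
  Group 1: 'b' x 4 (positions 0-3)
  Group 2: 'c' x 2 (positions 4-5)
  Group 3: 'a' x 1 (positions 6-6)
Total groups: 3

3


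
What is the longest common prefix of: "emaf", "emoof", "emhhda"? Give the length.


Words: emaf, emoof, emhhda
  Position 0: all 'e' => match
  Position 1: all 'm' => match
  Position 2: ('a', 'o', 'h') => mismatch, stop
LCP = "em" (length 2)

2


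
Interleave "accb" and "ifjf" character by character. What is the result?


Interleaving "accb" and "ifjf":
  Position 0: 'a' from first, 'i' from second => "ai"
  Position 1: 'c' from first, 'f' from second => "cf"
  Position 2: 'c' from first, 'j' from second => "cj"
  Position 3: 'b' from first, 'f' from second => "bf"
Result: aicfcjbf

aicfcjbf


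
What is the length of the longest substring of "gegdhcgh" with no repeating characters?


Input: "gegdhcgh"
Sliding window (track last position of each char):
  Position 0 ('g'): window [0,0] length 1 -- new best
  Position 1 ('e'): window [0,1] length 2 -- new best
  Position 2 ('g'): repeat (last at 0), move window start to 1
  Position 2 ('g'): window [1,2] length 2
  Position 3 ('d'): window [1,3] length 3 -- new best
  Position 4 ('h'): window [1,4] length 4 -- new best
  Position 5 ('c'): window [1,5] length 5 -- new best
  Position 6 ('g'): repeat (last at 2), move window start to 3
  Position 6 ('g'): window [3,6] length 4
  Position 7 ('h'): repeat (last at 4), move window start to 5
  Position 7 ('h'): window [5,7] length 3
Longest substring with no repeats: "egdhc" with length 5

5


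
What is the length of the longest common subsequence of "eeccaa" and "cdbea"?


LCS of "eeccaa" and "cdbea"
DP table:
           c    d    b    e    a
      0    0    0    0    0    0
  e   0    0    0    0    1    1
  e   0    0    0    0    1    1
  c   0    1    1    1    1    1
  c   0    1    1    1    1    1
  a   0    1    1    1    1    2
  a   0    1    1    1    1    2
LCS length = dp[6][5] = 2

2


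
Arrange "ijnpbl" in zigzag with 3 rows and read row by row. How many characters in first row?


Zigzag "ijnpbl" into 3 rows:
Placing characters:
  'i' => row 0
  'j' => row 1
  'n' => row 2
  'p' => row 1
  'b' => row 0
  'l' => row 1
Rows:
  Row 0: "ib"
  Row 1: "jpl"
  Row 2: "n"
First row length: 2

2


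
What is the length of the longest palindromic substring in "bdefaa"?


Input: "bdefaa"
Checking substrings for palindromes:
  [4:6] "aa" (len 2) => palindrome
Longest palindromic substring: "aa" with length 2

2


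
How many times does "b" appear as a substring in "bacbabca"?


Searching for "b" in "bacbabca"
Scanning each position:
  Position 0: "b" => MATCH
  Position 1: "a" => no
  Position 2: "c" => no
  Position 3: "b" => MATCH
  Position 4: "a" => no
  Position 5: "b" => MATCH
  Position 6: "c" => no
  Position 7: "a" => no
Total occurrences: 3

3


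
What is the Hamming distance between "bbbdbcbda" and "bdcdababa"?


Comparing "bbbdbcbda" and "bdcdababa" position by position:
  Position 0: 'b' vs 'b' => same
  Position 1: 'b' vs 'd' => differ
  Position 2: 'b' vs 'c' => differ
  Position 3: 'd' vs 'd' => same
  Position 4: 'b' vs 'a' => differ
  Position 5: 'c' vs 'b' => differ
  Position 6: 'b' vs 'a' => differ
  Position 7: 'd' vs 'b' => differ
  Position 8: 'a' vs 'a' => same
Total differences (Hamming distance): 6

6


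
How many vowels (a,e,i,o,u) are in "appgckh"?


Input: appgckh
Checking each character:
  'a' at position 0: vowel (running total: 1)
  'p' at position 1: consonant
  'p' at position 2: consonant
  'g' at position 3: consonant
  'c' at position 4: consonant
  'k' at position 5: consonant
  'h' at position 6: consonant
Total vowels: 1

1


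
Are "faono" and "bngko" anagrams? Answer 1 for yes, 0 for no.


Strings: "faono", "bngko"
Sorted first:  afnoo
Sorted second: bgkno
Differ at position 0: 'a' vs 'b' => not anagrams

0


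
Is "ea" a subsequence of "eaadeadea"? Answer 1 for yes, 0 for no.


Check if "ea" is a subsequence of "eaadeadea"
Greedy scan:
  Position 0 ('e'): matches sub[0] = 'e'
  Position 1 ('a'): matches sub[1] = 'a'
  Position 2 ('a'): no match needed
  Position 3 ('d'): no match needed
  Position 4 ('e'): no match needed
  Position 5 ('a'): no match needed
  Position 6 ('d'): no match needed
  Position 7 ('e'): no match needed
  Position 8 ('a'): no match needed
All 2 characters matched => is a subsequence

1


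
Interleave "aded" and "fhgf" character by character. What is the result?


Interleaving "aded" and "fhgf":
  Position 0: 'a' from first, 'f' from second => "af"
  Position 1: 'd' from first, 'h' from second => "dh"
  Position 2: 'e' from first, 'g' from second => "eg"
  Position 3: 'd' from first, 'f' from second => "df"
Result: afdhegdf

afdhegdf


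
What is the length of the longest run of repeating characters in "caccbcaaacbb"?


Input: "caccbcaaacbb"
Scanning for longest run:
  Position 1 ('a'): new char, reset run to 1
  Position 2 ('c'): new char, reset run to 1
  Position 3 ('c'): continues run of 'c', length=2
  Position 4 ('b'): new char, reset run to 1
  Position 5 ('c'): new char, reset run to 1
  Position 6 ('a'): new char, reset run to 1
  Position 7 ('a'): continues run of 'a', length=2
  Position 8 ('a'): continues run of 'a', length=3
  Position 9 ('c'): new char, reset run to 1
  Position 10 ('b'): new char, reset run to 1
  Position 11 ('b'): continues run of 'b', length=2
Longest run: 'a' with length 3

3


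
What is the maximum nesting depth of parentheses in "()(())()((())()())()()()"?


Input: "()(())()((())()())()()()"
Tracking depth:
  Position 0 '(': depth becomes 1
  Position 1 ')': depth becomes 0
  Position 2 '(': depth becomes 1
  Position 3 '(': depth becomes 2
  Position 4 ')': depth becomes 1
  Position 5 ')': depth becomes 0
  Position 6 '(': depth becomes 1
  Position 7 ')': depth becomes 0
  Position 8 '(': depth becomes 1
  Position 9 '(': depth becomes 2
  Position 10 '(': depth becomes 3
  Position 11 ')': depth becomes 2
  Position 12 ')': depth becomes 1
  Position 13 '(': depth becomes 2
  Position 14 ')': depth becomes 1
  Position 15 '(': depth becomes 2
  Position 16 ')': depth becomes 1
  Position 17 ')': depth becomes 0
  Position 18 '(': depth becomes 1
  Position 19 ')': depth becomes 0
  Position 20 '(': depth becomes 1
  Position 21 ')': depth becomes 0
  Position 22 '(': depth becomes 1
  Position 23 ')': depth becomes 0
Maximum depth reached: 3

3


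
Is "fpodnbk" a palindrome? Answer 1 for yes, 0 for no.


Input: fpodnbk
Reversed: kbndopf
  Compare pos 0 ('f') with pos 6 ('k'): MISMATCH
  Compare pos 1 ('p') with pos 5 ('b'): MISMATCH
  Compare pos 2 ('o') with pos 4 ('n'): MISMATCH
Result: not a palindrome

0


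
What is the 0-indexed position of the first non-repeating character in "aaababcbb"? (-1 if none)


Input: aaababcbb
Character frequencies:
  'a': 4
  'b': 4
  'c': 1
Scanning left to right for freq == 1:
  Position 0 ('a'): freq=4, skip
  Position 1 ('a'): freq=4, skip
  Position 2 ('a'): freq=4, skip
  Position 3 ('b'): freq=4, skip
  Position 4 ('a'): freq=4, skip
  Position 5 ('b'): freq=4, skip
  Position 6 ('c'): unique! => answer = 6

6


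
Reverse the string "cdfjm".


Input: cdfjm
Reading characters right to left:
  Position 4: 'm'
  Position 3: 'j'
  Position 2: 'f'
  Position 1: 'd'
  Position 0: 'c'
Reversed: mjfdc

mjfdc


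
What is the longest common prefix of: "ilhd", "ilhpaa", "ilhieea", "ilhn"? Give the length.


Words: ilhd, ilhpaa, ilhieea, ilhn
  Position 0: all 'i' => match
  Position 1: all 'l' => match
  Position 2: all 'h' => match
  Position 3: ('d', 'p', 'i', 'n') => mismatch, stop
LCP = "ilh" (length 3)

3


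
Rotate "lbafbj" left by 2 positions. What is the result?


Input: "lbafbj", rotate left by 2
First 2 characters: "lb"
Remaining characters: "afbj"
Concatenate remaining + first: "afbj" + "lb" = "afbjlb"

afbjlb


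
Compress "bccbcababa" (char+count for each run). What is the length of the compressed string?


Input: bccbcababa
Runs:
  'b' x 1 => "b1"
  'c' x 2 => "c2"
  'b' x 1 => "b1"
  'c' x 1 => "c1"
  'a' x 1 => "a1"
  'b' x 1 => "b1"
  'a' x 1 => "a1"
  'b' x 1 => "b1"
  'a' x 1 => "a1"
Compressed: "b1c2b1c1a1b1a1b1a1"
Compressed length: 18

18


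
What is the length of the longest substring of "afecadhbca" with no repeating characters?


Input: "afecadhbca"
Sliding window (track last position of each char):
  Position 0 ('a'): window [0,0] length 1 -- new best
  Position 1 ('f'): window [0,1] length 2 -- new best
  Position 2 ('e'): window [0,2] length 3 -- new best
  Position 3 ('c'): window [0,3] length 4 -- new best
  Position 4 ('a'): repeat (last at 0), move window start to 1
  Position 4 ('a'): window [1,4] length 4
  Position 5 ('d'): window [1,5] length 5 -- new best
  Position 6 ('h'): window [1,6] length 6 -- new best
  Position 7 ('b'): window [1,7] length 7 -- new best
  Position 8 ('c'): repeat (last at 3), move window start to 4
  Position 8 ('c'): window [4,8] length 5
  Position 9 ('a'): repeat (last at 4), move window start to 5
  Position 9 ('a'): window [5,9] length 5
Longest substring with no repeats: "fecadhb" with length 7

7


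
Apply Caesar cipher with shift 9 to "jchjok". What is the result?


Caesar cipher: shift "jchjok" by 9
  'j' (pos 9) + 9 = pos 18 = 's'
  'c' (pos 2) + 9 = pos 11 = 'l'
  'h' (pos 7) + 9 = pos 16 = 'q'
  'j' (pos 9) + 9 = pos 18 = 's'
  'o' (pos 14) + 9 = pos 23 = 'x'
  'k' (pos 10) + 9 = pos 19 = 't'
Result: slqsxt

slqsxt


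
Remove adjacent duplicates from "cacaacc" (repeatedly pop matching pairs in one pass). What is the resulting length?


Input: cacaacc
Stack-based adjacent duplicate removal:
  Read 'c': push. Stack: c
  Read 'a': push. Stack: ca
  Read 'c': push. Stack: cac
  Read 'a': push. Stack: caca
  Read 'a': matches stack top 'a' => pop. Stack: cac
  Read 'c': matches stack top 'c' => pop. Stack: ca
  Read 'c': push. Stack: cac
Final stack: "cac" (length 3)

3


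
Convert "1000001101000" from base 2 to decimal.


Input: "1000001101000" in base 2
Positional expansion:
  Digit '1' (value 1) x 2^12 = 4096
  Digit '0' (value 0) x 2^11 = 0
  Digit '0' (value 0) x 2^10 = 0
  Digit '0' (value 0) x 2^9 = 0
  Digit '0' (value 0) x 2^8 = 0
  Digit '0' (value 0) x 2^7 = 0
  Digit '1' (value 1) x 2^6 = 64
  Digit '1' (value 1) x 2^5 = 32
  Digit '0' (value 0) x 2^4 = 0
  Digit '1' (value 1) x 2^3 = 8
  Digit '0' (value 0) x 2^2 = 0
  Digit '0' (value 0) x 2^1 = 0
  Digit '0' (value 0) x 2^0 = 0
Sum = 4200

4200


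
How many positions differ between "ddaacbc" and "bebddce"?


Comparing "ddaacbc" and "bebddce" position by position:
  Position 0: 'd' vs 'b' => DIFFER
  Position 1: 'd' vs 'e' => DIFFER
  Position 2: 'a' vs 'b' => DIFFER
  Position 3: 'a' vs 'd' => DIFFER
  Position 4: 'c' vs 'd' => DIFFER
  Position 5: 'b' vs 'c' => DIFFER
  Position 6: 'c' vs 'e' => DIFFER
Positions that differ: 7

7


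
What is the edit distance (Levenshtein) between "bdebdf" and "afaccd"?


Computing edit distance: "bdebdf" -> "afaccd"
DP table:
           a    f    a    c    c    d
      0    1    2    3    4    5    6
  b   1    1    2    3    4    5    6
  d   2    2    2    3    4    5    5
  e   3    3    3    3    4    5    6
  b   4    4    4    4    4    5    6
  d   5    5    5    5    5    5    5
  f   6    6    5    6    6    6    6
Edit distance = dp[6][6] = 6

6


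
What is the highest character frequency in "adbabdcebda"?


Input: adbabdcebda
Character counts:
  'a': 3
  'b': 3
  'c': 1
  'd': 3
  'e': 1
Maximum frequency: 3

3


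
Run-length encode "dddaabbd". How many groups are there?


Input: dddaabbd
Scanning for consecutive runs:
  Group 1: 'd' x 3 (positions 0-2)
  Group 2: 'a' x 2 (positions 3-4)
  Group 3: 'b' x 2 (positions 5-6)
  Group 4: 'd' x 1 (positions 7-7)
Total groups: 4

4


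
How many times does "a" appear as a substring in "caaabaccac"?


Searching for "a" in "caaabaccac"
Scanning each position:
  Position 0: "c" => no
  Position 1: "a" => MATCH
  Position 2: "a" => MATCH
  Position 3: "a" => MATCH
  Position 4: "b" => no
  Position 5: "a" => MATCH
  Position 6: "c" => no
  Position 7: "c" => no
  Position 8: "a" => MATCH
  Position 9: "c" => no
Total occurrences: 5

5


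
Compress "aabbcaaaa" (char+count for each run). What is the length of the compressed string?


Input: aabbcaaaa
Runs:
  'a' x 2 => "a2"
  'b' x 2 => "b2"
  'c' x 1 => "c1"
  'a' x 4 => "a4"
Compressed: "a2b2c1a4"
Compressed length: 8

8


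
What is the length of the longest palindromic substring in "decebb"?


Input: "decebb"
Checking substrings for palindromes:
  [1:4] "ece" (len 3) => palindrome
  [4:6] "bb" (len 2) => palindrome
Longest palindromic substring: "ece" with length 3

3


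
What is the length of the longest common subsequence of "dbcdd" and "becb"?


LCS of "dbcdd" and "becb"
DP table:
           b    e    c    b
      0    0    0    0    0
  d   0    0    0    0    0
  b   0    1    1    1    1
  c   0    1    1    2    2
  d   0    1    1    2    2
  d   0    1    1    2    2
LCS length = dp[5][4] = 2

2


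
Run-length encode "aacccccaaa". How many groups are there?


Input: aacccccaaa
Scanning for consecutive runs:
  Group 1: 'a' x 2 (positions 0-1)
  Group 2: 'c' x 5 (positions 2-6)
  Group 3: 'a' x 3 (positions 7-9)
Total groups: 3

3


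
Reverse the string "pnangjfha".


Input: pnangjfha
Reading characters right to left:
  Position 8: 'a'
  Position 7: 'h'
  Position 6: 'f'
  Position 5: 'j'
  Position 4: 'g'
  Position 3: 'n'
  Position 2: 'a'
  Position 1: 'n'
  Position 0: 'p'
Reversed: ahfjgnanp

ahfjgnanp


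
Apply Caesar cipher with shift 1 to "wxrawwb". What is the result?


Caesar cipher: shift "wxrawwb" by 1
  'w' (pos 22) + 1 = pos 23 = 'x'
  'x' (pos 23) + 1 = pos 24 = 'y'
  'r' (pos 17) + 1 = pos 18 = 's'
  'a' (pos 0) + 1 = pos 1 = 'b'
  'w' (pos 22) + 1 = pos 23 = 'x'
  'w' (pos 22) + 1 = pos 23 = 'x'
  'b' (pos 1) + 1 = pos 2 = 'c'
Result: xysbxxc

xysbxxc


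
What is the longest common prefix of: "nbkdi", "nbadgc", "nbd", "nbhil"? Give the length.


Words: nbkdi, nbadgc, nbd, nbhil
  Position 0: all 'n' => match
  Position 1: all 'b' => match
  Position 2: ('k', 'a', 'd', 'h') => mismatch, stop
LCP = "nb" (length 2)

2


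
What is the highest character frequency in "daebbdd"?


Input: daebbdd
Character counts:
  'a': 1
  'b': 2
  'd': 3
  'e': 1
Maximum frequency: 3

3


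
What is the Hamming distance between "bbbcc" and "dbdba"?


Comparing "bbbcc" and "dbdba" position by position:
  Position 0: 'b' vs 'd' => differ
  Position 1: 'b' vs 'b' => same
  Position 2: 'b' vs 'd' => differ
  Position 3: 'c' vs 'b' => differ
  Position 4: 'c' vs 'a' => differ
Total differences (Hamming distance): 4

4


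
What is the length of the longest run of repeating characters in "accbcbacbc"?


Input: "accbcbacbc"
Scanning for longest run:
  Position 1 ('c'): new char, reset run to 1
  Position 2 ('c'): continues run of 'c', length=2
  Position 3 ('b'): new char, reset run to 1
  Position 4 ('c'): new char, reset run to 1
  Position 5 ('b'): new char, reset run to 1
  Position 6 ('a'): new char, reset run to 1
  Position 7 ('c'): new char, reset run to 1
  Position 8 ('b'): new char, reset run to 1
  Position 9 ('c'): new char, reset run to 1
Longest run: 'c' with length 2

2


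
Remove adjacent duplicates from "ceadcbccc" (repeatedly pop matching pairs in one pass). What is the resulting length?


Input: ceadcbccc
Stack-based adjacent duplicate removal:
  Read 'c': push. Stack: c
  Read 'e': push. Stack: ce
  Read 'a': push. Stack: cea
  Read 'd': push. Stack: cead
  Read 'c': push. Stack: ceadc
  Read 'b': push. Stack: ceadcb
  Read 'c': push. Stack: ceadcbc
  Read 'c': matches stack top 'c' => pop. Stack: ceadcb
  Read 'c': push. Stack: ceadcbc
Final stack: "ceadcbc" (length 7)

7


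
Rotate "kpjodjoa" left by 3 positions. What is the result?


Input: "kpjodjoa", rotate left by 3
First 3 characters: "kpj"
Remaining characters: "odjoa"
Concatenate remaining + first: "odjoa" + "kpj" = "odjoakpj"

odjoakpj


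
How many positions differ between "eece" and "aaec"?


Comparing "eece" and "aaec" position by position:
  Position 0: 'e' vs 'a' => DIFFER
  Position 1: 'e' vs 'a' => DIFFER
  Position 2: 'c' vs 'e' => DIFFER
  Position 3: 'e' vs 'c' => DIFFER
Positions that differ: 4

4


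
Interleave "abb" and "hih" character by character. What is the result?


Interleaving "abb" and "hih":
  Position 0: 'a' from first, 'h' from second => "ah"
  Position 1: 'b' from first, 'i' from second => "bi"
  Position 2: 'b' from first, 'h' from second => "bh"
Result: ahbibh

ahbibh


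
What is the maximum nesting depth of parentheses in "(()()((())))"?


Input: "(()()((())))"
Tracking depth:
  Position 0 '(': depth becomes 1
  Position 1 '(': depth becomes 2
  Position 2 ')': depth becomes 1
  Position 3 '(': depth becomes 2
  Position 4 ')': depth becomes 1
  Position 5 '(': depth becomes 2
  Position 6 '(': depth becomes 3
  Position 7 '(': depth becomes 4
  Position 8 ')': depth becomes 3
  Position 9 ')': depth becomes 2
  Position 10 ')': depth becomes 1
  Position 11 ')': depth becomes 0
Maximum depth reached: 4

4
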